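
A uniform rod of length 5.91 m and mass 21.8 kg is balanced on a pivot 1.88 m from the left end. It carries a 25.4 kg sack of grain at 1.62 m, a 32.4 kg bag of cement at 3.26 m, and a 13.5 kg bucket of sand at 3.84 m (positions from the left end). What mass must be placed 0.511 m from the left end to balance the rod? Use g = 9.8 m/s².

Sum moments about the pivot (at 1.88 m from the left end) (the support reaction has zero arm there).
Beam weight: 21.8 × 9.8 = 213.6 N down at 2.955 m → arm 1.075 m, τ = 213.6 × 1.075 = 229.6 N·m clockwise.
Sack of grain: 25.4 × 9.8 = 248.9 N down at 1.62 m → arm 0.26 m, τ = 248.9 × 0.26 = 64.71 N·m counterclockwise.
Bag of cement: 32.4 × 9.8 = 317.5 N down at 3.26 m → arm 1.38 m, τ = 317.5 × 1.38 = 438.1 N·m clockwise.
Bucket of sand: 13.5 × 9.8 = 132.3 N down at 3.84 m → arm 1.96 m, τ = 132.3 × 1.96 = 259.3 N·m clockwise.
Net moment of known loads = 862.3 N·m clockwise.
An unknown mass m at 0.511 m has arm 1.369 m; its moment is m·g·1.369 counterclockwise.
Setting net torque to zero: m × 9.8 × 1.369 = 862.3 → m = 862.3 / (9.8 × 1.369) = 64.3 kg.

m ≈ 64.3 kg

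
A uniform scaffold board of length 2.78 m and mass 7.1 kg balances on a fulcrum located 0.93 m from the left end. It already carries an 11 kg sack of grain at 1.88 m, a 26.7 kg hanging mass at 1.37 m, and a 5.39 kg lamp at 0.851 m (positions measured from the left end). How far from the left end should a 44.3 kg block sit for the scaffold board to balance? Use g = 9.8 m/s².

About the fulcrum (at 0.93 m from the left end):
Beam weight: 7.1 × 9.8 = 69.58 N down at 1.39 m → arm 0.46 m, τ = 69.58 × 0.46 = 32.01 N·m clockwise.
Sack of grain: 11 × 9.8 = 107.8 N down at 1.88 m → arm 0.95 m, τ = 107.8 × 0.95 = 102.4 N·m clockwise.
Hanging mass: 26.7 × 9.8 = 261.7 N down at 1.37 m → arm 0.44 m, τ = 261.7 × 0.44 = 115.1 N·m clockwise.
Lamp: 5.39 × 9.8 = 52.82 N down at 0.851 m → arm 0.079 m, τ = 52.82 × 0.079 = 4.173 N·m counterclockwise.
Net moment of existing loads = 245.3 N·m clockwise.
The block weighs 44.3 × 9.8 = 434.1 N and must supply an equal counterclockwise moment, so its lever arm about the fulcrum is 245.3 / 434.1 = 0.565 m.
That puts it at 0.93 − 0.565 = 0.365 m from the left end.

x ≈ 0.365 m from the left end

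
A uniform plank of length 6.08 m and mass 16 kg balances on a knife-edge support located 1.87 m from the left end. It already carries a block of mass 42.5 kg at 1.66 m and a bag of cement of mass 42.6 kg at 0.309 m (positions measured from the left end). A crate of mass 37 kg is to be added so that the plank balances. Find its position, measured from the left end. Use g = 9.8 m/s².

Take moments about the knife-edge support (at 1.87 m from the left end).
Beam weight: 16 × 9.8 = 156.8 N down at 3.04 m → arm 1.17 m, τ = 156.8 × 1.17 = 183.5 N·m clockwise.
Block: 42.5 × 9.8 = 416.5 N down at 1.66 m → arm 0.21 m, τ = 416.5 × 0.21 = 87.47 N·m counterclockwise.
Bag of cement: 42.6 × 9.8 = 417.5 N down at 0.309 m → arm 1.561 m, τ = 417.5 × 1.561 = 651.7 N·m counterclockwise.
Net moment of existing loads = 555.7 N·m counterclockwise.
The crate weighs 37 × 9.8 = 362.6 N and must supply an equal clockwise moment, so its lever arm about the knife-edge support is 555.7 / 362.6 = 1.53 m.
That puts it at 1.87 + 1.53 = 3.4 m from the left end.

x ≈ 3.4 m from the left end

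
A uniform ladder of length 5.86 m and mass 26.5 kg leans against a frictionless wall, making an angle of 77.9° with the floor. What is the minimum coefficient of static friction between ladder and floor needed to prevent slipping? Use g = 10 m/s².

About the foot of the ladder:
Ladder weight 26.5×10 = 265 N acts at 2.93 m along the ladder; its horizontal arm is 2.93·cos77.9° = 0.6142 m → τ = 162.8 N·m clockwise.
Wall normal N acts horizontally at the top; its moment arm is the height L sinθ = 5.86·sin77.9° = 5.73 m, counterclockwise.
For rotational equilibrium, N × 5.73 = 162.8, so N = 28.41 N.
ΣFx = 0 ⇒ f = N_wall = 28.41 N. ΣFy = 0 ⇒ N_floor = 265 N.
μ_min = f / N_floor = 28.41 / 265 = 0.107.

μ_min ≈ 0.107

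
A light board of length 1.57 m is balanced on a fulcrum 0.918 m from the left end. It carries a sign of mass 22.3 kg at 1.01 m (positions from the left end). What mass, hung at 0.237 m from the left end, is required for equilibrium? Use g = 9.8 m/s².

m ≈ 3.01 kg

Sum moments about the fulcrum (at 0.918 m from the left end) (the support reaction has zero arm there).
Sign: 22.3 × 9.8 = 218.5 N down at 1.01 m → arm 0.092 m, τ = 218.5 × 0.092 = 20.1 N·m clockwise.
Net moment of known loads = 20.1 N·m clockwise.
An unknown mass m at 0.237 m has arm 0.681 m; its moment is m·g·0.681 counterclockwise.
Balancing moments: m × 9.8 × 0.681 = 20.1, giving m = 20.1 / (9.8 × 0.681) = 3.01 kg.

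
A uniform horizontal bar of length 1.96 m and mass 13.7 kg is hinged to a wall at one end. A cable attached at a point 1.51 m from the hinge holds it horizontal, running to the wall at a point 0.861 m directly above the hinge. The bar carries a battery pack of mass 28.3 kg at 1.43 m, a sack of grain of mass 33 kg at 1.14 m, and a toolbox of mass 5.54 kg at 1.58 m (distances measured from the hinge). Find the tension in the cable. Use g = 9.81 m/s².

T ≈ 1320 N

Taking torques about the hinge:
Beam weight: 13.7 × 9.81 = 134.4 N down at 0.98 m → arm 0.98 m, τ = 134.4 × 0.98 = 131.7 N·m clockwise.
Battery pack: 28.3 × 9.81 = 277.6 N down at 1.43 m → arm 1.43 m, τ = 277.6 × 1.43 = 397 N·m clockwise.
Sack of grain: 33 × 9.81 = 323.7 N down at 1.14 m → arm 1.14 m, τ = 323.7 × 1.14 = 369 N·m clockwise.
Toolbox: 5.54 × 9.81 = 54.35 N down at 1.58 m → arm 1.58 m, τ = 54.35 × 1.58 = 85.87 N·m clockwise.
Total clockwise load moment = 983.6 N·m.
The cable tension T acts at 1.51 m; only its component perpendicular to the bar, T sinθ, produces torque. sinθ = h/√(h²+d²) = 0.861/√(0.861²+1.51²) = 0.4953.
Setting net torque to zero: T × 1.51 × 0.4953 = 983.6 → T = 983.6 / 0.7479 = 1320 N.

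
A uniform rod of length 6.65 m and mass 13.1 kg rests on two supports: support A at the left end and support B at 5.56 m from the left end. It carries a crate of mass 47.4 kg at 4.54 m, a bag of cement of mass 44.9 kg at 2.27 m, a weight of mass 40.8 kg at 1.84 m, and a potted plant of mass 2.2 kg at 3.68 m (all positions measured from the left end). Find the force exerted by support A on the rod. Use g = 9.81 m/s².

About support B:
Beam weight: 13.1 × 9.81 = 128.5 N down at 3.325 m → arm 2.235 m, τ = 128.5 × 2.235 = 287.2 N·m counterclockwise.
Crate: 47.4 × 9.81 = 465 N down at 4.54 m → arm 1.02 m, τ = 465 × 1.02 = 474.3 N·m counterclockwise.
Bag of cement: 44.9 × 9.81 = 440.5 N down at 2.27 m → arm 3.29 m, τ = 440.5 × 3.29 = 1449 N·m counterclockwise.
Weight: 40.8 × 9.81 = 400.2 N down at 1.84 m → arm 3.72 m, τ = 400.2 × 3.72 = 1489 N·m counterclockwise.
Potted plant: 2.2 × 9.81 = 21.58 N down at 3.68 m → arm 1.88 m, τ = 21.58 × 1.88 = 40.57 N·m counterclockwise.
Net load moment about support B = 3740 N·m counterclockwise.
Reaction R at support A is upward at 0 m, arm 5.56 m → moment R × 5.56 clockwise.
Στ = 0 ⇒ R × 5.56 = 3740 ⇒ R = 673 N.

R_A ≈ 673 N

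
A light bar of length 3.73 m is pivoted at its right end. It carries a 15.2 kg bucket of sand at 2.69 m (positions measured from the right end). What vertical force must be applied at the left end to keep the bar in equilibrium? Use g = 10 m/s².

Taking torques about the right end:
Bucket of sand: 15.2 × 10 = 152 N down at 2.69 m → arm 2.69 m, τ = 152 × 2.69 = 408.9 N·m counterclockwise.
Net moment of the loads = 408.9 N·m counterclockwise.
The upward force F acts at the left end, arm 3.73 m, giving F × 3.73 clockwise.
Setting net torque to zero: F × 3.73 = 408.9 → F = 408.9 / 3.73 = 110 N.

F ≈ 110 N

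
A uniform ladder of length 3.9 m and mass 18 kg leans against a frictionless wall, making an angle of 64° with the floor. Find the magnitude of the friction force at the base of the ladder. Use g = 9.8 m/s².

Take moments about the foot of the ladder.
Ladder weight 18×9.8 = 176.4 N acts at 1.95 m along the ladder; its horizontal arm is 1.95·cos64° = 0.8548 m → τ = 150.8 N·m clockwise.
Wall normal N acts horizontally at the top; its moment arm is the height L sinθ = 3.9·sin64° = 3.505 m, counterclockwise.
Balancing moments: N × 3.505 = 150.8, giving N = 43 N.
ΣFx = 0: friction at the foot balances the wall's push, so f = N_wall = 43 N.

f ≈ 43 N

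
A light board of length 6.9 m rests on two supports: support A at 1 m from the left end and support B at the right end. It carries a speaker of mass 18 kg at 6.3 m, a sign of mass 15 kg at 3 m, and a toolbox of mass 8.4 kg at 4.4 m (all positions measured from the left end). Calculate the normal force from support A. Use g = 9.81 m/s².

Taking torques about support B:
Speaker: 18 × 9.81 = 176.6 N down at 6.3 m → arm 0.6 m, τ = 176.6 × 0.6 = 106 N·m counterclockwise.
Sign: 15 × 9.81 = 147.2 N down at 3 m → arm 3.9 m, τ = 147.2 × 3.9 = 574.1 N·m counterclockwise.
Toolbox: 8.4 × 9.81 = 82.4 N down at 4.4 m → arm 2.5 m, τ = 82.4 × 2.5 = 206 N·m counterclockwise.
Net load moment about support B = 886.1 N·m counterclockwise.
Reaction R at support A is upward at 1 m, arm 5.9 m → moment R × 5.9 clockwise.
Setting net torque to zero: R × 5.9 = 886.1 → R = 150 N.

R_A ≈ 150 N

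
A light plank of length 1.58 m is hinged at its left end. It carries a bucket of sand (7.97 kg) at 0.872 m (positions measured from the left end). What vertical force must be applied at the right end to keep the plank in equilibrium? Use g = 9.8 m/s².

F ≈ 43.1 N

About the left end:
Bucket of sand: 7.97 × 9.8 = 78.11 N down at 0.872 m → arm 0.872 m, τ = 78.11 × 0.872 = 68.11 N·m clockwise.
Net moment of the loads = 68.11 N·m clockwise.
The upward force F acts at the right end, arm 1.58 m, giving F × 1.58 counterclockwise.
Setting net torque to zero: F × 1.58 = 68.11 → F = 68.11 / 1.58 = 43.1 N.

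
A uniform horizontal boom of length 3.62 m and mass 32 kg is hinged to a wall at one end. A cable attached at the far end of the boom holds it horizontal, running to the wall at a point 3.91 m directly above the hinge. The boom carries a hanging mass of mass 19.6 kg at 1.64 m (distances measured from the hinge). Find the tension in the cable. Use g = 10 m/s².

T ≈ 339 N

About the hinge:
Beam weight: 32 × 10 = 320 N down at 1.81 m → arm 1.81 m, τ = 320 × 1.81 = 579.2 N·m clockwise.
Hanging mass: 19.6 × 10 = 196 N down at 1.64 m → arm 1.64 m, τ = 196 × 1.64 = 321.4 N·m clockwise.
Total clockwise load moment = 900.6 N·m.
The cable tension T acts at 3.62 m; only its component perpendicular to the boom, T sinθ, produces torque. sinθ = h/√(h²+d²) = 3.91/√(3.91²+3.62²) = 0.7338.
Στ = 0 ⇒ T × 3.62 × 0.7338 = 900.6 ⇒ T = 900.6 / 2.656 = 339 N.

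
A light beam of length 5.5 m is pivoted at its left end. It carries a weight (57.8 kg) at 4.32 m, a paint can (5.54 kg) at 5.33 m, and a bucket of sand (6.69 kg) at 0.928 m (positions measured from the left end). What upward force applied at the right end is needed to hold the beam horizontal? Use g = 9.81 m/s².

F ≈ 509 N

Take moments about the left end.
Weight: 57.8 × 9.81 = 567 N down at 4.32 m → arm 4.32 m, τ = 567 × 4.32 = 2449 N·m clockwise.
Paint can: 5.54 × 9.81 = 54.35 N down at 5.33 m → arm 5.33 m, τ = 54.35 × 5.33 = 289.7 N·m clockwise.
Bucket of sand: 6.69 × 9.81 = 65.63 N down at 0.928 m → arm 0.928 m, τ = 65.63 × 0.928 = 60.9 N·m clockwise.
Net moment of the loads = 2800 N·m clockwise.
The upward force F acts at the right end, arm 5.5 m, giving F × 5.5 counterclockwise.
Στ = 0 ⇒ F × 5.5 = 2800 ⇒ F = 2800 / 5.5 = 509 N.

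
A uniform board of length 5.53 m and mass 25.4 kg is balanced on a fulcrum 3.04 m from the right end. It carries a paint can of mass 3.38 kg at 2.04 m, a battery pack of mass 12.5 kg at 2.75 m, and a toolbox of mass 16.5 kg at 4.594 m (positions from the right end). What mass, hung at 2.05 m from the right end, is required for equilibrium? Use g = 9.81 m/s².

m ≈ 11.8 kg

Sum moments about the fulcrum (at 3.04 m from the right end) (the support reaction has zero arm there).
Beam weight: 25.4 × 9.81 = 249.2 N down at 2.765 m → arm 0.275 m, τ = 249.2 × 0.275 = 68.53 N·m clockwise.
Paint can: 3.38 × 9.81 = 33.16 N down at 2.04 m → arm 1 m, τ = 33.16 × 1 = 33.16 N·m clockwise.
Battery pack: 12.5 × 9.81 = 122.6 N down at 2.75 m → arm 0.29 m, τ = 122.6 × 0.29 = 35.55 N·m clockwise.
Toolbox: 16.5 × 9.81 = 161.9 N down at 4.594 m → arm 1.554 m, τ = 161.9 × 1.554 = 251.6 N·m counterclockwise.
Net moment of known loads = 114.4 N·m counterclockwise.
An unknown mass m at 2.05 m has arm 0.99 m; its moment is m·g·0.99 clockwise.
Balancing moments: m × 9.81 × 0.99 = 114.4, giving m = 114.4 / (9.81 × 0.99) = 11.8 kg.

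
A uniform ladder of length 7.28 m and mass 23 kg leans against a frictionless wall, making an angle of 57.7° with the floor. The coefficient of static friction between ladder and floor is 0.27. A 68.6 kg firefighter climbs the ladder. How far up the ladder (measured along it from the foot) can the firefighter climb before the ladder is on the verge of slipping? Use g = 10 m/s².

Taking torques about the foot of the ladder:
Ladder weight 23×10 = 230 N acts at 3.64 m along the ladder; its horizontal arm is 3.64·cos57.7° = 1.945 m → τ = 447.4 N·m clockwise.
Firefighter weight 68.6×10 = 686 N at distance d → arm d·cos57.7° → τ = 686·d·0.5344 clockwise.
Wall normal N at the top has arm L sinθ = 6.154 m counterclockwise, so Στ = 0 gives N·6.154 = 447.4 + 366.6·d.
ΣFy = 0 ⇒ N_floor = 916 N, so the maximum friction is μ_s·N_floor = 0.27×916 = 247.3 N. ΣFx = 0 ⇒ N_wall = f, so at the slipping point N = 247.3 N.
Substituting: 247.3×6.154 = 447.4 + 366.6·d ⇒ d = (1522 − 447.4) / 366.6 = 2.93 m.

d ≈ 2.93 m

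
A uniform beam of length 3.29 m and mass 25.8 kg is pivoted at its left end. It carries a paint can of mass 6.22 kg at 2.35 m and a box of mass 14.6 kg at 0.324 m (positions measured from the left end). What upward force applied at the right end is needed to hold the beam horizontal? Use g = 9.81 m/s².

Taking torques about the left end:
Beam weight: 25.8 × 9.81 = 253.1 N down at 1.645 m → arm 1.645 m, τ = 253.1 × 1.645 = 416.3 N·m clockwise.
Paint can: 6.22 × 9.81 = 61.02 N down at 2.35 m → arm 2.35 m, τ = 61.02 × 2.35 = 143.4 N·m clockwise.
Box: 14.6 × 9.81 = 143.2 N down at 0.324 m → arm 0.324 m, τ = 143.2 × 0.324 = 46.4 N·m clockwise.
Net moment of the loads = 606.1 N·m clockwise.
The upward force F acts at the right end, arm 3.29 m, giving F × 3.29 counterclockwise.
For rotational equilibrium, F × 3.29 = 606.1, so F = 606.1 / 3.29 = 184 N.

F ≈ 184 N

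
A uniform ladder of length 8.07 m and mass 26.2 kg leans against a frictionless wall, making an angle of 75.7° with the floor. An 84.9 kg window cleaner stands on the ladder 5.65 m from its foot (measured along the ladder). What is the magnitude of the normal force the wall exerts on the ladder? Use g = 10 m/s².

N_wall ≈ 185 N

Take moments about the foot of the ladder.
Ladder weight 26.2×10 = 262 N acts at 4.035 m along the ladder; its horizontal arm is 4.035·cos75.7° = 0.9966 m → τ = 261.1 N·m clockwise.
Window cleaner: 84.9×10 = 849 N at 5.65 m → arm 1.396 m → τ = 1185 N·m clockwise.
Wall normal N acts horizontally at the top; its moment arm is the height L sinθ = 8.07·sin75.7° = 7.82 m, counterclockwise.
Στ = 0 ⇒ N × 7.82 = 1446 ⇒ N = 185 N.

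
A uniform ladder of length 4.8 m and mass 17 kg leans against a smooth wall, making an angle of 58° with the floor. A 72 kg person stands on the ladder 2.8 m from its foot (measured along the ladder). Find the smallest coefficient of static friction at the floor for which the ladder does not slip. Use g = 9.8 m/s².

μ_min ≈ 0.355

Taking torques about the foot of the ladder:
Ladder weight 17×9.8 = 166.6 N acts at 2.4 m along the ladder; its horizontal arm is 2.4·cos58° = 1.272 m → τ = 211.9 N·m clockwise.
Person: 72×9.8 = 705.6 N at 2.8 m → arm 1.484 m → τ = 1047 N·m clockwise.
Wall normal N acts horizontally at the top; its moment arm is the height L sinθ = 4.8·sin58° = 4.071 m, counterclockwise.
For rotational equilibrium, N × 4.071 = 1259, so N = 309.3 N.
ΣFx = 0 ⇒ f = N_wall = 309.3 N. ΣFy = 0 ⇒ N_floor = 872.2 N.
μ_min = f / N_floor = 309.3 / 872.2 = 0.355.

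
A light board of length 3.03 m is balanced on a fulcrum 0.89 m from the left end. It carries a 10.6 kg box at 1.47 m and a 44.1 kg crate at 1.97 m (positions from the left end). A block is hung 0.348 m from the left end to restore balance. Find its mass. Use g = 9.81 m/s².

m ≈ 99.2 kg

Sum moments about the fulcrum (at 0.89 m from the left end) (the support reaction has zero arm there).
Box: 10.6 × 9.81 = 104 N down at 1.47 m → arm 0.58 m, τ = 104 × 0.58 = 60.32 N·m clockwise.
Crate: 44.1 × 9.81 = 432.6 N down at 1.97 m → arm 1.08 m, τ = 432.6 × 1.08 = 467.2 N·m clockwise.
Net moment of known loads = 527.5 N·m clockwise.
An unknown mass m at 0.348 m has arm 0.542 m; its moment is m·g·0.542 counterclockwise.
Setting net torque to zero: m × 9.81 × 0.542 = 527.5 → m = 527.5 / (9.81 × 0.542) = 99.2 kg.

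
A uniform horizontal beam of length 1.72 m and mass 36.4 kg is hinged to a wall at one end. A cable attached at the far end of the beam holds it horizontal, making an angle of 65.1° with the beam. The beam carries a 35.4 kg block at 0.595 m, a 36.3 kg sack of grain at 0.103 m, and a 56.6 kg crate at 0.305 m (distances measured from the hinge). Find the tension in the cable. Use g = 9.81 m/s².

Taking torques about the hinge:
Beam weight: 36.4 × 9.81 = 357.1 N down at 0.86 m → arm 0.86 m, τ = 357.1 × 0.86 = 307.1 N·m clockwise.
Block: 35.4 × 9.81 = 347.3 N down at 0.595 m → arm 0.595 m, τ = 347.3 × 0.595 = 206.6 N·m clockwise.
Sack of grain: 36.3 × 9.81 = 356.1 N down at 0.103 m → arm 0.103 m, τ = 356.1 × 0.103 = 36.68 N·m clockwise.
Crate: 56.6 × 9.81 = 555.2 N down at 0.305 m → arm 0.305 m, τ = 555.2 × 0.305 = 169.3 N·m clockwise.
Total clockwise load moment = 719.7 N·m.
The cable tension T acts at 1.72 m; only its component perpendicular to the beam, T sinθ, produces torque. sin 65.1° = 0.907.
Setting net torque to zero: T × 1.72 × 0.907 = 719.7 → T = 719.7 / 1.56 = 461 N.

T ≈ 461 N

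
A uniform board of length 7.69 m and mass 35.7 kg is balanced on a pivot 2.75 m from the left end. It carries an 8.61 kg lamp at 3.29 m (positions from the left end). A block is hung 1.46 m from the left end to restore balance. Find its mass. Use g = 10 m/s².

m ≈ 33.9 kg

About the pivot (at 2.75 m from the left end):
Beam weight: 35.7 × 10 = 357 N down at 3.845 m → arm 1.095 m, τ = 357 × 1.095 = 390.9 N·m clockwise.
Lamp: 8.61 × 10 = 86.1 N down at 3.29 m → arm 0.54 m, τ = 86.1 × 0.54 = 46.49 N·m clockwise.
Net moment of known loads = 437.4 N·m clockwise.
An unknown mass m at 1.46 m has arm 1.29 m; its moment is m·g·1.29 counterclockwise.
Στ = 0 ⇒ m × 10 × 1.29 = 437.4 ⇒ m = 437.4 / (10 × 1.29) = 33.9 kg.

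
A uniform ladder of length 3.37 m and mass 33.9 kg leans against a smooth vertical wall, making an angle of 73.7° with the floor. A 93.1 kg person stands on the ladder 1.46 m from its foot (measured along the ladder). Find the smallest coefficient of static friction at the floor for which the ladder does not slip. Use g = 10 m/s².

μ_min ≈ 0.132

About the foot of the ladder:
Ladder weight 33.9×10 = 339 N acts at 1.685 m along the ladder; its horizontal arm is 1.685·cos73.7° = 0.4729 m → τ = 160.3 N·m clockwise.
Person: 93.1×10 = 931 N at 1.46 m → arm 0.4098 m → τ = 381.5 N·m clockwise.
Wall normal N acts horizontally at the top; its moment arm is the height L sinθ = 3.37·sin73.7° = 3.235 m, counterclockwise.
Balancing moments: N × 3.235 = 541.8, giving N = 167.5 N.
ΣFx = 0 ⇒ f = N_wall = 167.5 N. ΣFy = 0 ⇒ N_floor = 1270 N.
μ_min = f / N_floor = 167.5 / 1270 = 0.132.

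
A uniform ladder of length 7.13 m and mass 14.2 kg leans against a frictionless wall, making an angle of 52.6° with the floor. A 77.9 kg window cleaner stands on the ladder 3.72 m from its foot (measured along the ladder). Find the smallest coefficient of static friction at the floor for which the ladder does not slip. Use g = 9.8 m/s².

μ_min ≈ 0.396

Taking torques about the foot of the ladder:
Ladder weight 14.2×9.8 = 139.2 N acts at 3.565 m along the ladder; its horizontal arm is 3.565·cos52.6° = 2.165 m → τ = 301.4 N·m clockwise.
Window cleaner: 77.9×9.8 = 763.4 N at 3.72 m → arm 2.259 m → τ = 1725 N·m clockwise.
Wall normal N acts horizontally at the top; its moment arm is the height L sinθ = 7.13·sin52.6° = 5.664 m, counterclockwise.
Στ = 0 ⇒ N × 5.664 = 2026 ⇒ N = 357.7 N.
ΣFx = 0 ⇒ f = N_wall = 357.7 N. ΣFy = 0 ⇒ N_floor = 902.6 N.
μ_min = f / N_floor = 357.7 / 902.6 = 0.396.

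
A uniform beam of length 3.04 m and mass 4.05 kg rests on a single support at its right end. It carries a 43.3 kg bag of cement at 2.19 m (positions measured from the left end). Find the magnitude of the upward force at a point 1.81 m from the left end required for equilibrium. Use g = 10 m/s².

F ≈ 349 N

Choose the right end as the axis so the unknown pivot reaction has zero arm there.
Beam weight: 4.05 × 10 = 40.5 N down at 1.52 m → arm 1.52 m, τ = 40.5 × 1.52 = 61.56 N·m counterclockwise.
Bag of cement: 43.3 × 10 = 433 N down at 2.19 m → arm 0.85 m, τ = 433 × 0.85 = 368.1 N·m counterclockwise.
Net moment of the loads = 429.7 N·m counterclockwise.
The upward force F acts at a point 1.81 m from the left end, arm 1.23 m, giving F × 1.23 clockwise.
Στ = 0 ⇒ F × 1.23 = 429.7 ⇒ F = 429.7 / 1.23 = 349 N.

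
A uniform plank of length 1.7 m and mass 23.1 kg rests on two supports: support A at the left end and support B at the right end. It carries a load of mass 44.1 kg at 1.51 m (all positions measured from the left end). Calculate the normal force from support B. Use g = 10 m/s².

About support A:
Beam weight: 23.1 × 10 = 231 N down at 0.85 m → arm 0.85 m, τ = 231 × 0.85 = 196.3 N·m clockwise.
Load: 44.1 × 10 = 441 N down at 1.51 m → arm 1.51 m, τ = 441 × 1.51 = 665.9 N·m clockwise.
Net load moment about support A = 862.2 N·m clockwise.
Reaction R at support B is upward at 1.7 m, arm 1.7 m → moment R × 1.7 counterclockwise.
Στ = 0 ⇒ R × 1.7 = 862.2 ⇒ R = 507 N.

R_B ≈ 507 N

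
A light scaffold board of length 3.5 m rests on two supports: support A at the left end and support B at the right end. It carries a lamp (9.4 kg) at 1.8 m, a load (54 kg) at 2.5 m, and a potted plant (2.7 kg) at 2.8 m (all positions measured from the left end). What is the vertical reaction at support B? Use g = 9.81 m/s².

R_B ≈ 447 N

Choose support A as the axis so its reaction then has zero moment arm.
Lamp: 9.4 × 9.81 = 92.21 N down at 1.8 m → arm 1.8 m, τ = 92.21 × 1.8 = 166 N·m clockwise.
Load: 54 × 9.81 = 529.7 N down at 2.5 m → arm 2.5 m, τ = 529.7 × 2.5 = 1324 N·m clockwise.
Potted plant: 2.7 × 9.81 = 26.49 N down at 2.8 m → arm 2.8 m, τ = 26.49 × 2.8 = 74.17 N·m clockwise.
Net load moment about support A = 1564 N·m clockwise.
Reaction R at support B is upward at 3.5 m, arm 3.5 m → moment R × 3.5 counterclockwise.
For rotational equilibrium, R × 3.5 = 1564, so R = 447 N.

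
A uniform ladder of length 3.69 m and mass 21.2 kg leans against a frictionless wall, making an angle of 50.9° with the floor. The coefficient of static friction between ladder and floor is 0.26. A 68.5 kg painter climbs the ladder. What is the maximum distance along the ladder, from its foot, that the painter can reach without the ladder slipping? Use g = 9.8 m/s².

d ≈ 0.975 m

Sum moments about the foot of the ladder (the floor normal and friction both act there and drop out).
Ladder weight 21.2×9.8 = 207.8 N acts at 1.845 m along the ladder; its horizontal arm is 1.845·cos50.9° = 1.164 m → τ = 241.9 N·m clockwise.
Painter weight 68.5×9.8 = 671.3 N at distance d → arm d·cos50.9° → τ = 671.3·d·0.6307 clockwise.
Wall normal N at the top has arm L sinθ = 2.864 m counterclockwise, so Στ = 0 gives N·2.864 = 241.9 + 423.4·d.
ΣFy = 0 ⇒ N_floor = 879.1 N, so the maximum friction is μ_s·N_floor = 0.26×879.1 = 228.6 N. ΣFx = 0 ⇒ N_wall = f, so at the slipping point N = 228.6 N.
Substituting: 228.6×2.864 = 241.9 + 423.4·d ⇒ d = (654.7 − 241.9) / 423.4 = 0.975 m.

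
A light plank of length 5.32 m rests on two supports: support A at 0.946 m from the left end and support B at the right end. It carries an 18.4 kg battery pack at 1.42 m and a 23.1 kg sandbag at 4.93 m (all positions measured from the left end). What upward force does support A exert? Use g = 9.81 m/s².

Take moments about support B.
Battery pack: 18.4 × 9.81 = 180.5 N down at 1.42 m → arm 3.9 m, τ = 180.5 × 3.9 = 703.9 N·m counterclockwise.
Sandbag: 23.1 × 9.81 = 226.6 N down at 4.93 m → arm 0.39 m, τ = 226.6 × 0.39 = 88.37 N·m counterclockwise.
Net load moment about support B = 792.3 N·m counterclockwise.
Reaction R at support A is upward at 0.946 m, arm 4.374 m → moment R × 4.374 clockwise.
For rotational equilibrium, R × 4.374 = 792.3, so R = 181 N.

R_A ≈ 181 N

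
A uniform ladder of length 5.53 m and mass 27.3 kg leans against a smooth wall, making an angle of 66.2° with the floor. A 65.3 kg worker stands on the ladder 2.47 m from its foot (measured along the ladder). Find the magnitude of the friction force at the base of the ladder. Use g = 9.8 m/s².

f ≈ 185 N

Taking torques about the foot of the ladder:
Ladder weight 27.3×9.8 = 267.5 N acts at 2.765 m along the ladder; its horizontal arm is 2.765·cos66.2° = 1.116 m → τ = 298.5 N·m clockwise.
Worker: 65.3×9.8 = 639.9 N at 2.47 m → arm 0.9968 m → τ = 637.9 N·m clockwise.
Wall normal N acts horizontally at the top; its moment arm is the height L sinθ = 5.53·sin66.2° = 5.06 m, counterclockwise.
Balancing moments: N × 5.06 = 936.4, giving N = 185 N.
ΣFx = 0: friction at the foot balances the wall's push, so f = N_wall = 185 N.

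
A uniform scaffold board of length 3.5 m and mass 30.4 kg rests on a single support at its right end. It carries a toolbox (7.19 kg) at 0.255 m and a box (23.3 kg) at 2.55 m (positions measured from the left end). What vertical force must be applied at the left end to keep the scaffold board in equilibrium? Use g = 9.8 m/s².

Taking torques about the right end:
Beam weight: 30.4 × 9.8 = 297.9 N down at 1.75 m → arm 1.75 m, τ = 297.9 × 1.75 = 521.3 N·m counterclockwise.
Toolbox: 7.19 × 9.8 = 70.46 N down at 0.255 m → arm 3.245 m, τ = 70.46 × 3.245 = 228.6 N·m counterclockwise.
Box: 23.3 × 9.8 = 228.3 N down at 2.55 m → arm 0.95 m, τ = 228.3 × 0.95 = 216.9 N·m counterclockwise.
Net moment of the loads = 966.8 N·m counterclockwise.
The upward force F acts at the left end, arm 3.5 m, giving F × 3.5 clockwise.
Setting net torque to zero: F × 3.5 = 966.8 → F = 966.8 / 3.5 = 276 N.

F ≈ 276 N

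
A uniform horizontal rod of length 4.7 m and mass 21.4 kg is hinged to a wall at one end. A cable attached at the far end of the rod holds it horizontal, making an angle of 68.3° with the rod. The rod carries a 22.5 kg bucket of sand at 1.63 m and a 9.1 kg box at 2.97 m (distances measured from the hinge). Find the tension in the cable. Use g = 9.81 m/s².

Sum moments about the hinge (the unknown hinge reaction has zero arm there).
Beam weight: 21.4 × 9.81 = 209.9 N down at 2.35 m → arm 2.35 m, τ = 209.9 × 2.35 = 493.3 N·m clockwise.
Bucket of sand: 22.5 × 9.81 = 220.7 N down at 1.63 m → arm 1.63 m, τ = 220.7 × 1.63 = 359.7 N·m clockwise.
Box: 9.1 × 9.81 = 89.27 N down at 2.97 m → arm 2.97 m, τ = 89.27 × 2.97 = 265.1 N·m clockwise.
Total clockwise load moment = 1118 N·m.
The cable tension T acts at 4.7 m; only its component perpendicular to the rod, T sinθ, produces torque. sin 68.3° = 0.9291.
Balancing moments: T × 4.7 × 0.9291 = 1118, giving T = 1118 / 4.367 = 256 N.

T ≈ 256 N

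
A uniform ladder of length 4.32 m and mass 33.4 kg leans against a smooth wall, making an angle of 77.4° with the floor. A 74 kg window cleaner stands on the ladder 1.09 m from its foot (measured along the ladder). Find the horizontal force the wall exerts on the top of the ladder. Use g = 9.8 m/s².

N_wall ≈ 77.5 N

Choose the foot of the ladder as the axis so the floor normal and friction both act there and drop out.
Ladder weight 33.4×9.8 = 327.3 N acts at 2.16 m along the ladder; its horizontal arm is 2.16·cos77.4° = 0.4712 m → τ = 154.2 N·m clockwise.
Window cleaner: 74×9.8 = 725.2 N at 1.09 m → arm 0.2378 m → τ = 172.5 N·m clockwise.
Wall normal N acts horizontally at the top; its moment arm is the height L sinθ = 4.32·sin77.4° = 4.216 m, counterclockwise.
For rotational equilibrium, N × 4.216 = 326.7, so N = 77.5 N.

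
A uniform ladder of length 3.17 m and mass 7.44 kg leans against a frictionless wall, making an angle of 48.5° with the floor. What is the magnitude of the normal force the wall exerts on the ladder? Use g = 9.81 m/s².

Take moments about the foot of the ladder.
Ladder weight 7.44×9.81 = 72.99 N acts at 1.585 m along the ladder; its horizontal arm is 1.585·cos48.5° = 1.05 m → τ = 76.64 N·m clockwise.
Wall normal N acts horizontally at the top; its moment arm is the height L sinθ = 3.17·sin48.5° = 2.374 m, counterclockwise.
Setting net torque to zero: N × 2.374 = 76.64 → N = 32.3 N.

N_wall ≈ 32.3 N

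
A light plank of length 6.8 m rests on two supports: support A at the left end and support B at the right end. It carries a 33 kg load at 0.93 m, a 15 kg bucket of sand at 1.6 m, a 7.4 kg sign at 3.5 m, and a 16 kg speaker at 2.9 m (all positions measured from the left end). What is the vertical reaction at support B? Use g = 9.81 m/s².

Sum moments about support A (its reaction then has zero moment arm).
Load: 33 × 9.81 = 323.7 N down at 0.93 m → arm 0.93 m, τ = 323.7 × 0.93 = 301 N·m clockwise.
Bucket of sand: 15 × 9.81 = 147.2 N down at 1.6 m → arm 1.6 m, τ = 147.2 × 1.6 = 235.5 N·m clockwise.
Sign: 7.4 × 9.81 = 72.59 N down at 3.5 m → arm 3.5 m, τ = 72.59 × 3.5 = 254.1 N·m clockwise.
Speaker: 16 × 9.81 = 157 N down at 2.9 m → arm 2.9 m, τ = 157 × 2.9 = 455.3 N·m clockwise.
Net load moment about support A = 1246 N·m clockwise.
Reaction R at support B is upward at 6.8 m, arm 6.8 m → moment R × 6.8 counterclockwise.
Στ = 0 ⇒ R × 6.8 = 1246 ⇒ R = 183 N.

R_B ≈ 183 N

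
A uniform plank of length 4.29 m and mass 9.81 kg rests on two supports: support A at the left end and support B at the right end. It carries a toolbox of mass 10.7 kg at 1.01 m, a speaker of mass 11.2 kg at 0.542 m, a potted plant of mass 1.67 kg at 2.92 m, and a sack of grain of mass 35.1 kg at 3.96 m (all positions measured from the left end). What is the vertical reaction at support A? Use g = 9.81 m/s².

R_A ≈ 256 N

Sum moments about support B (its reaction then has zero moment arm).
Beam weight: 9.81 × 9.81 = 96.24 N down at 2.145 m → arm 2.145 m, τ = 96.24 × 2.145 = 206.4 N·m counterclockwise.
Toolbox: 10.7 × 9.81 = 105 N down at 1.01 m → arm 3.28 m, τ = 105 × 3.28 = 344.4 N·m counterclockwise.
Speaker: 11.2 × 9.81 = 109.9 N down at 0.542 m → arm 3.748 m, τ = 109.9 × 3.748 = 411.9 N·m counterclockwise.
Potted plant: 1.67 × 9.81 = 16.38 N down at 2.92 m → arm 1.37 m, τ = 16.38 × 1.37 = 22.44 N·m counterclockwise.
Sack of grain: 35.1 × 9.81 = 344.3 N down at 3.96 m → arm 0.33 m, τ = 344.3 × 0.33 = 113.6 N·m counterclockwise.
Net load moment about support B = 1099 N·m counterclockwise.
Reaction R at support A is upward at 0 m, arm 4.29 m → moment R × 4.29 clockwise.
Setting net torque to zero: R × 4.29 = 1099 → R = 256 N.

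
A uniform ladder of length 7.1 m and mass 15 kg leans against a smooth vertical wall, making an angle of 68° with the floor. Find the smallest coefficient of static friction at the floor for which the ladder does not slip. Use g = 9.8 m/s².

Taking torques about the foot of the ladder:
Ladder weight 15×9.8 = 147 N acts at 3.55 m along the ladder; its horizontal arm is 3.55·cos68° = 1.33 m → τ = 195.5 N·m clockwise.
Wall normal N acts horizontally at the top; its moment arm is the height L sinθ = 7.1·sin68° = 6.583 m, counterclockwise.
For rotational equilibrium, N × 6.583 = 195.5, so N = 29.7 N.
ΣFx = 0 ⇒ f = N_wall = 29.7 N. ΣFy = 0 ⇒ N_floor = 147 N.
μ_min = f / N_floor = 29.7 / 147 = 0.202.

μ_min ≈ 0.202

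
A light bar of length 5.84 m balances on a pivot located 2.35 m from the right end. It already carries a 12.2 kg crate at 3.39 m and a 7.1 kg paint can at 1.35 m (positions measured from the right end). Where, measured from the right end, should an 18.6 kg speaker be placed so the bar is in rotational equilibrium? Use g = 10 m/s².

x ≈ 2.05 m from the right end

About the pivot (at 2.35 m from the right end):
Crate: 12.2 × 10 = 122 N down at 3.39 m → arm 1.04 m, τ = 122 × 1.04 = 126.9 N·m counterclockwise.
Paint can: 7.1 × 10 = 71 N down at 1.35 m → arm 1 m, τ = 71 × 1 = 71 N·m clockwise.
Net moment of existing loads = 55.9 N·m counterclockwise.
The speaker weighs 18.6 × 10 = 186 N and must supply an equal clockwise moment, so its lever arm about the pivot is 55.9 / 186 = 0.301 m.
That puts it at 2.35 − 0.301 = 2.05 m from the right end.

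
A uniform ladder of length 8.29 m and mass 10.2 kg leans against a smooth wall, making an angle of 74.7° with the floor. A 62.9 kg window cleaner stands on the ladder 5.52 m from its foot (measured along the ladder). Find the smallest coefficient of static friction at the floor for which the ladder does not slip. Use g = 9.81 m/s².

About the foot of the ladder:
Ladder weight 10.2×9.81 = 100.1 N acts at 4.145 m along the ladder; its horizontal arm is 4.145·cos74.7° = 1.094 m → τ = 109.5 N·m clockwise.
Window cleaner: 62.9×9.81 = 617 N at 5.52 m → arm 1.457 m → τ = 899 N·m clockwise.
Wall normal N acts horizontally at the top; its moment arm is the height L sinθ = 8.29·sin74.7° = 7.996 m, counterclockwise.
Setting net torque to zero: N × 7.996 = 1008 → N = 126.1 N.
ΣFx = 0 ⇒ f = N_wall = 126.1 N. ΣFy = 0 ⇒ N_floor = 717.1 N.
μ_min = f / N_floor = 126.1 / 717.1 = 0.176.

μ_min ≈ 0.176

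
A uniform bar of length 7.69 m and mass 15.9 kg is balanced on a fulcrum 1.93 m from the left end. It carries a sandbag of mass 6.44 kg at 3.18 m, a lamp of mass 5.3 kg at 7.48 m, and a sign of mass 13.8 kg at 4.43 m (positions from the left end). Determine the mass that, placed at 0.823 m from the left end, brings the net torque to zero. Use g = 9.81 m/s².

m ≈ 92.5 kg

Take moments about the fulcrum (at 1.93 m from the left end).
Beam weight: 15.9 × 9.81 = 156 N down at 3.845 m → arm 1.915 m, τ = 156 × 1.915 = 298.7 N·m clockwise.
Sandbag: 6.44 × 9.81 = 63.18 N down at 3.18 m → arm 1.25 m, τ = 63.18 × 1.25 = 78.97 N·m clockwise.
Lamp: 5.3 × 9.81 = 51.99 N down at 7.48 m → arm 5.55 m, τ = 51.99 × 5.55 = 288.5 N·m clockwise.
Sign: 13.8 × 9.81 = 135.4 N down at 4.43 m → arm 2.5 m, τ = 135.4 × 2.5 = 338.5 N·m clockwise.
Net moment of known loads = 1005 N·m clockwise.
An unknown mass m at 0.823 m has arm 1.107 m; its moment is m·g·1.107 counterclockwise.
Στ = 0 ⇒ m × 9.81 × 1.107 = 1005 ⇒ m = 1005 / (9.81 × 1.107) = 92.5 kg.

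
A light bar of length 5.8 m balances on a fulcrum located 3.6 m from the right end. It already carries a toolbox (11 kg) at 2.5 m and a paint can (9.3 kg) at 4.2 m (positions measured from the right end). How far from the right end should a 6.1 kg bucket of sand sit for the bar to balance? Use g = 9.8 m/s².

x ≈ 4.67 m from the right end

Taking torques about the fulcrum (at 3.6 m from the right end):
Toolbox: 11 × 9.8 = 107.8 N down at 2.5 m → arm 1.1 m, τ = 107.8 × 1.1 = 118.6 N·m clockwise.
Paint can: 9.3 × 9.8 = 91.14 N down at 4.2 m → arm 0.6 m, τ = 91.14 × 0.6 = 54.68 N·m counterclockwise.
Net moment of existing loads = 63.92 N·m clockwise.
The bucket of sand weighs 6.1 × 9.8 = 59.78 N and must supply an equal counterclockwise moment, so its lever arm about the fulcrum is 63.92 / 59.78 = 1.07 m.
That puts it at 3.6 + 1.07 = 4.67 m from the right end.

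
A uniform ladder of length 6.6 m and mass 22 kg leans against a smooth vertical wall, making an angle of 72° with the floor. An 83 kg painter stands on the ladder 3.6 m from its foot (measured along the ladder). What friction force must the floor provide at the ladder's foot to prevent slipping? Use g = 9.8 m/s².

Sum moments about the foot of the ladder (the floor normal and friction both act there and drop out).
Ladder weight 22×9.8 = 215.6 N acts at 3.3 m along the ladder; its horizontal arm is 3.3·cos72° = 1.02 m → τ = 219.9 N·m clockwise.
Painter: 83×9.8 = 813.4 N at 3.6 m → arm 1.112 m → τ = 904.5 N·m clockwise.
Wall normal N acts horizontally at the top; its moment arm is the height L sinθ = 6.6·sin72° = 6.277 m, counterclockwise.
Στ = 0 ⇒ N × 6.277 = 1124 ⇒ N = 179 N.
ΣFx = 0: friction at the foot balances the wall's push, so f = N_wall = 179 N.

f ≈ 179 N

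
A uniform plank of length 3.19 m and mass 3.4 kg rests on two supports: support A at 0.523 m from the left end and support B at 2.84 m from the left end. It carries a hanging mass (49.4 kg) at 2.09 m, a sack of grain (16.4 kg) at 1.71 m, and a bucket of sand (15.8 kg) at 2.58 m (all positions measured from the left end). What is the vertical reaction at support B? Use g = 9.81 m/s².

Choose support A as the axis so its reaction then has zero moment arm.
Beam weight: 3.4 × 9.81 = 33.35 N down at 1.595 m → arm 1.072 m, τ = 33.35 × 1.072 = 35.75 N·m clockwise.
Hanging mass: 49.4 × 9.81 = 484.6 N down at 2.09 m → arm 1.567 m, τ = 484.6 × 1.567 = 759.4 N·m clockwise.
Sack of grain: 16.4 × 9.81 = 160.9 N down at 1.71 m → arm 1.187 m, τ = 160.9 × 1.187 = 191 N·m clockwise.
Bucket of sand: 15.8 × 9.81 = 155 N down at 2.58 m → arm 2.057 m, τ = 155 × 2.057 = 318.8 N·m clockwise.
Net load moment about support A = 1305 N·m clockwise.
Reaction R at support B is upward at 2.84 m, arm 2.317 m → moment R × 2.317 counterclockwise.
Balancing moments: R × 2.317 = 1305, giving R = 563 N.

R_B ≈ 563 N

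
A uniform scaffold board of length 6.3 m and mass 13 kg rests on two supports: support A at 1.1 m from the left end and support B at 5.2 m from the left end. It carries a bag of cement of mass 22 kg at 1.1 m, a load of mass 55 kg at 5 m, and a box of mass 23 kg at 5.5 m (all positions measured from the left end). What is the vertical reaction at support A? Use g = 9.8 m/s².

R_A ≈ 289 N

About support B:
Beam weight: 13 × 9.8 = 127.4 N down at 3.15 m → arm 2.05 m, τ = 127.4 × 2.05 = 261.2 N·m counterclockwise.
Bag of cement: 22 × 9.8 = 215.6 N down at 1.1 m → arm 4.1 m, τ = 215.6 × 4.1 = 884 N·m counterclockwise.
Load: 55 × 9.8 = 539 N down at 5 m → arm 0.2 m, τ = 539 × 0.2 = 107.8 N·m counterclockwise.
Box: 23 × 9.8 = 225.4 N down at 5.5 m → arm 0.3 m, τ = 225.4 × 0.3 = 67.62 N·m clockwise.
Net load moment about support B = 1185 N·m counterclockwise.
Reaction R at support A is upward at 1.1 m, arm 4.1 m → moment R × 4.1 clockwise.
Balancing moments: R × 4.1 = 1185, giving R = 289 N.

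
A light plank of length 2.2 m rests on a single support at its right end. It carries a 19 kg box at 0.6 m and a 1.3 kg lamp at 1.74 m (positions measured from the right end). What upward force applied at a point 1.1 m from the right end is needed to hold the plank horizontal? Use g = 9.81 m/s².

Sum moments about the right end (the unknown pivot reaction has zero arm there).
Box: 19 × 9.81 = 186.4 N down at 0.6 m → arm 0.6 m, τ = 186.4 × 0.6 = 111.8 N·m counterclockwise.
Lamp: 1.3 × 9.81 = 12.75 N down at 1.74 m → arm 1.74 m, τ = 12.75 × 1.74 = 22.18 N·m counterclockwise.
Net moment of the loads = 134 N·m counterclockwise.
The upward force F acts at a point 1.1 m from the right end, arm 1.1 m, giving F × 1.1 clockwise.
Στ = 0 ⇒ F × 1.1 = 134 ⇒ F = 134 / 1.1 = 122 N.

F ≈ 122 N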